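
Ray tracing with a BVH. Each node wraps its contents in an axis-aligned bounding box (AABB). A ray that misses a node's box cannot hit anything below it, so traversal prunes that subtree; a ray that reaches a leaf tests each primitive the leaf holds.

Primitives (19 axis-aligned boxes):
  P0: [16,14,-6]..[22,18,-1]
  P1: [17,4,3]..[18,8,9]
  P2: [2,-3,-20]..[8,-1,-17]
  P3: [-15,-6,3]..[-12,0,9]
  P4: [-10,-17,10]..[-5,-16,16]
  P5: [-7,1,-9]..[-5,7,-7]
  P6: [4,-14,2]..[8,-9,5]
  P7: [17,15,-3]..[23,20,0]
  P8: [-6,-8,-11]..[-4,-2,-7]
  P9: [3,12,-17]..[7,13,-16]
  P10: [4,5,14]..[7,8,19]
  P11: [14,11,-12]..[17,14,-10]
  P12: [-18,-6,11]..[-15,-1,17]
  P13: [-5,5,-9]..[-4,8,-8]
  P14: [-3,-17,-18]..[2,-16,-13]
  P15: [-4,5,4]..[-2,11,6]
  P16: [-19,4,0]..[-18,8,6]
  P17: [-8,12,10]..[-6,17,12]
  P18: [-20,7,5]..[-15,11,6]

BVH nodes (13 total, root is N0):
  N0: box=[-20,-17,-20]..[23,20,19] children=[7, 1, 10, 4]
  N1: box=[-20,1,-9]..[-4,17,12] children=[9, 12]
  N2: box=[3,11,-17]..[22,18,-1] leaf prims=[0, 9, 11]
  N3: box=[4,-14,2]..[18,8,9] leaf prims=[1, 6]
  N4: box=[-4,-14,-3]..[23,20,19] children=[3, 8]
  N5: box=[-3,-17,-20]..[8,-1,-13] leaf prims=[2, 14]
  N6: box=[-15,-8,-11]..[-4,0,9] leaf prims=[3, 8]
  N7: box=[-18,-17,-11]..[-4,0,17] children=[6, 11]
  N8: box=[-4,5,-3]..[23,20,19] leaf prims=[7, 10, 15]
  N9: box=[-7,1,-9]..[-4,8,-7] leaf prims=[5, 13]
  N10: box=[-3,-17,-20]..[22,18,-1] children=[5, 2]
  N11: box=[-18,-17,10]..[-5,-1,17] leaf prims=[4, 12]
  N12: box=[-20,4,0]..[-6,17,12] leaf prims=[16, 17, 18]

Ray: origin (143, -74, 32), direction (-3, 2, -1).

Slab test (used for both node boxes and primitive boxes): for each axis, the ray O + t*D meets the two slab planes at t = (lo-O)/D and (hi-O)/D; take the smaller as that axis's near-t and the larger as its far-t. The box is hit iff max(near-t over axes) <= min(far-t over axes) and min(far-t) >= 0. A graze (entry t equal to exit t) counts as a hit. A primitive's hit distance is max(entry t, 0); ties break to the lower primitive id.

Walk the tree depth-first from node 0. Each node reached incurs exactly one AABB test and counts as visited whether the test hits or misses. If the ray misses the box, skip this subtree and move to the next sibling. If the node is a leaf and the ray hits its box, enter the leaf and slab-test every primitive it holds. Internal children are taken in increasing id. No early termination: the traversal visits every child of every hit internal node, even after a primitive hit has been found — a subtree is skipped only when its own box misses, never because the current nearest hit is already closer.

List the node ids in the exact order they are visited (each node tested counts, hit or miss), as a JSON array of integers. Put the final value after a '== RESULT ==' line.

Walk:
N0 x:[40,163/3] y:[57/2,47] z:[13,52] -> hit [40,47], descend [1, 4, 7, 10]
  N1 x:[49,163/3] y:[75/2,91/2] z:[20,41] -> miss, prune
  N4 x:[40,49] y:[30,47] z:[13,35] -> miss, prune
  N7 x:[49,161/3] y:[57/2,37] z:[15,43] -> miss, prune
  N10 x:[121/3,146/3] y:[57/2,46] z:[33,52] -> hit [121/3,46], descend [2, 5]
    N2 x:[121/3,140/3] y:[85/2,46] z:[33,49] -> hit [85/2,46] leaf, test {P0(miss), P9(miss), P11@t=85/2}
    N5 x:[45,146/3] y:[57/2,73/2] z:[45,52] -> miss, prune

7 AABB tests over nodes [0, 1, 4, 7, 10, 2, 5]; 1 leaf entered; closest P11.

== RESULT ==
[0, 1, 4, 7, 10, 2, 5]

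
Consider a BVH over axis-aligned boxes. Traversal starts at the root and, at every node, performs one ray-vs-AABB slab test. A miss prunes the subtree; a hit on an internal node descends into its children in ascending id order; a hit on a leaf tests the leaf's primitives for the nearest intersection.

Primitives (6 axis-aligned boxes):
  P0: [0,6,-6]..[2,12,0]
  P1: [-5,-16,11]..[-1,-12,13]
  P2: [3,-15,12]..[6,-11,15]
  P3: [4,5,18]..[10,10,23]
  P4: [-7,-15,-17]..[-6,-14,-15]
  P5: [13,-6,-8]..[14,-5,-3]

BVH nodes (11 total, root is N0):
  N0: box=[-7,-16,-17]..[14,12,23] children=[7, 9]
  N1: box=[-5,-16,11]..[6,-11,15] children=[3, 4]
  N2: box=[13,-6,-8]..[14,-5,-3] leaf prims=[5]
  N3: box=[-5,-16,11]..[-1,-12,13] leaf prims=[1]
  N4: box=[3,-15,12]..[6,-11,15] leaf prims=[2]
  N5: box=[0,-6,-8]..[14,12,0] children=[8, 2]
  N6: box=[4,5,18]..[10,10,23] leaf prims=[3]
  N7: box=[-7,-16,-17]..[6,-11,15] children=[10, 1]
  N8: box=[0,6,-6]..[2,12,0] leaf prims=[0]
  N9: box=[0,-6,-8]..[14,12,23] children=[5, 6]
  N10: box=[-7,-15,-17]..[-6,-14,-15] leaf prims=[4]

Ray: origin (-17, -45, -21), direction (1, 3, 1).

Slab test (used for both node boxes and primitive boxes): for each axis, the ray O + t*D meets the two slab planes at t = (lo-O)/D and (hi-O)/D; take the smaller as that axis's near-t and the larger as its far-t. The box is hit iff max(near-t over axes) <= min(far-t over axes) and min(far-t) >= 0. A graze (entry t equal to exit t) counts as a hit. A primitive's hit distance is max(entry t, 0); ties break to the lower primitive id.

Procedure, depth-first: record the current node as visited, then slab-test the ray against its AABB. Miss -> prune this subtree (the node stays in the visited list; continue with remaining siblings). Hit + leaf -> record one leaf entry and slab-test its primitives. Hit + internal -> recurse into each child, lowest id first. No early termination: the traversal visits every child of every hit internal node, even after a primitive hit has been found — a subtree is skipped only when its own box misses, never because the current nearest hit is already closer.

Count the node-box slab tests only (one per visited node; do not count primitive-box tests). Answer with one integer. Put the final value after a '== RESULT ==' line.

Traverse from the root:
N0 x:[10,31] y:[29/3,19] z:[4,44] -> hit [10,19], descend [7, 9]
  N7 x:[10,23] y:[29/3,34/3] z:[4,36] -> hit [10,34/3], descend [1, 10]
    N1 x:[12,23] y:[29/3,34/3] z:[32,36] -> miss, prune
    N10 x:[10,11] y:[10,31/3] z:[4,6] -> miss, prune
  N9 x:[17,31] y:[13,19] z:[13,44] -> hit [17,19], descend [5, 6]
    N5 x:[17,31] y:[13,19] z:[13,21] -> hit [17,19], descend [2, 8]
      N2 x:[30,31] y:[13,40/3] z:[13,18] -> miss, prune
      N8 x:[17,19] y:[17,19] z:[15,21] -> hit [17,19] leaf, test {P0@t=17}
    N6 x:[21,27] y:[50/3,55/3] z:[39,44] -> miss, prune

order=[0, 7, 1, 10, 9, 5, 2, 8, 6]  |boxes|=9  |leaves|=1  hit=P0

== RESULT ==
9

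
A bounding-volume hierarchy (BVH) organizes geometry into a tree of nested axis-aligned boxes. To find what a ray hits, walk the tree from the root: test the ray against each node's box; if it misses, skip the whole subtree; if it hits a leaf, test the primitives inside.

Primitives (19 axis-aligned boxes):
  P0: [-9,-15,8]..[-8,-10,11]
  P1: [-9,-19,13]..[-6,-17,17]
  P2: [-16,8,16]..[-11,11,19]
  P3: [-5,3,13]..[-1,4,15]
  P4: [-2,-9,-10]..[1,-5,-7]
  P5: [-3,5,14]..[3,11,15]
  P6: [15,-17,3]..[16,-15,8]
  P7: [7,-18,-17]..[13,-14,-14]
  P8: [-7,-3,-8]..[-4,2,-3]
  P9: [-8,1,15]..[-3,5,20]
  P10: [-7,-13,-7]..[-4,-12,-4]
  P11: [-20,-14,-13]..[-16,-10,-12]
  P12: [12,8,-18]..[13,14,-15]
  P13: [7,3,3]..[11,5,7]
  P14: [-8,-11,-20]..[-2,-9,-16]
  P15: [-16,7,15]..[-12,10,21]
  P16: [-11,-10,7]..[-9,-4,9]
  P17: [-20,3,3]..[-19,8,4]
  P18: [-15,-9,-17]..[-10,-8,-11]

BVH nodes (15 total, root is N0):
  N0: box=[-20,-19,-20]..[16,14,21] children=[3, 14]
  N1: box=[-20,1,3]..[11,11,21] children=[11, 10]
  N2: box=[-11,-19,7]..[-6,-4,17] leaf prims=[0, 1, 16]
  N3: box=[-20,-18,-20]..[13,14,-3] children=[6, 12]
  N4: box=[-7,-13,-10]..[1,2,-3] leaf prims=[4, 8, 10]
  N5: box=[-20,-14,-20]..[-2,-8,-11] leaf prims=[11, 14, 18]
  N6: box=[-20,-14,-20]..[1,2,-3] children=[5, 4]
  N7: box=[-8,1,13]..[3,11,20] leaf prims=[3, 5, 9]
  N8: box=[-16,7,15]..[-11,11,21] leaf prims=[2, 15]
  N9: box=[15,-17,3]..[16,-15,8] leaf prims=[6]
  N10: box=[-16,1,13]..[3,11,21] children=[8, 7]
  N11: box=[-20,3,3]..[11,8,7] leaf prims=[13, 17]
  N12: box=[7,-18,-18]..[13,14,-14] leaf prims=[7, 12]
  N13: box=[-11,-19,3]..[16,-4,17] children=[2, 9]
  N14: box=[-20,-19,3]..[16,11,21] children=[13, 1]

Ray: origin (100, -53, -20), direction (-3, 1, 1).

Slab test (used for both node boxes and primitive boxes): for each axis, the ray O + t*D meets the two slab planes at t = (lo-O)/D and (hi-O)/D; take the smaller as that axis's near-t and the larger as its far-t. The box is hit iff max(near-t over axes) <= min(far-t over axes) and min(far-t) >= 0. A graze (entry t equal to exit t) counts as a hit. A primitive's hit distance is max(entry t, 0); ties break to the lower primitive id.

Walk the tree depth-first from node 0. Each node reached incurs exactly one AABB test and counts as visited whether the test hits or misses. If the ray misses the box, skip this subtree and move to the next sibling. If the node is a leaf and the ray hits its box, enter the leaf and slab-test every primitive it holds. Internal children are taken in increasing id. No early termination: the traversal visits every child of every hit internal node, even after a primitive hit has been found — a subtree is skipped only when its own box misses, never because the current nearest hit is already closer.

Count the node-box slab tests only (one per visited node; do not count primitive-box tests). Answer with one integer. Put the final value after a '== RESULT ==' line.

Trace the traversal:
N0 x:[28,40] y:[34,67] z:[0,41] -> hit [34,40], descend [3, 14]
  N3 x:[29,40] y:[35,67] z:[0,17] -> miss, prune
  N14 x:[28,40] y:[34,64] z:[23,41] -> hit [34,40], descend [1, 13]
    N1 x:[89/3,40] y:[54,64] z:[23,41] -> miss, prune
    N13 x:[28,37] y:[34,49] z:[23,37] -> hit [34,37], descend [2, 9]
      N2 x:[106/3,37] y:[34,49] z:[27,37] -> hit [106/3,37] leaf, test {P0(miss), P1@t=106/3, P16(miss)}
      N9 x:[28,85/3] y:[36,38] z:[23,28] -> miss, prune

Visited [0, 3, 14, 1, 13, 2, 9]. Tests: 7 box, 1 leaf. Nearest: P1.

== RESULT ==
7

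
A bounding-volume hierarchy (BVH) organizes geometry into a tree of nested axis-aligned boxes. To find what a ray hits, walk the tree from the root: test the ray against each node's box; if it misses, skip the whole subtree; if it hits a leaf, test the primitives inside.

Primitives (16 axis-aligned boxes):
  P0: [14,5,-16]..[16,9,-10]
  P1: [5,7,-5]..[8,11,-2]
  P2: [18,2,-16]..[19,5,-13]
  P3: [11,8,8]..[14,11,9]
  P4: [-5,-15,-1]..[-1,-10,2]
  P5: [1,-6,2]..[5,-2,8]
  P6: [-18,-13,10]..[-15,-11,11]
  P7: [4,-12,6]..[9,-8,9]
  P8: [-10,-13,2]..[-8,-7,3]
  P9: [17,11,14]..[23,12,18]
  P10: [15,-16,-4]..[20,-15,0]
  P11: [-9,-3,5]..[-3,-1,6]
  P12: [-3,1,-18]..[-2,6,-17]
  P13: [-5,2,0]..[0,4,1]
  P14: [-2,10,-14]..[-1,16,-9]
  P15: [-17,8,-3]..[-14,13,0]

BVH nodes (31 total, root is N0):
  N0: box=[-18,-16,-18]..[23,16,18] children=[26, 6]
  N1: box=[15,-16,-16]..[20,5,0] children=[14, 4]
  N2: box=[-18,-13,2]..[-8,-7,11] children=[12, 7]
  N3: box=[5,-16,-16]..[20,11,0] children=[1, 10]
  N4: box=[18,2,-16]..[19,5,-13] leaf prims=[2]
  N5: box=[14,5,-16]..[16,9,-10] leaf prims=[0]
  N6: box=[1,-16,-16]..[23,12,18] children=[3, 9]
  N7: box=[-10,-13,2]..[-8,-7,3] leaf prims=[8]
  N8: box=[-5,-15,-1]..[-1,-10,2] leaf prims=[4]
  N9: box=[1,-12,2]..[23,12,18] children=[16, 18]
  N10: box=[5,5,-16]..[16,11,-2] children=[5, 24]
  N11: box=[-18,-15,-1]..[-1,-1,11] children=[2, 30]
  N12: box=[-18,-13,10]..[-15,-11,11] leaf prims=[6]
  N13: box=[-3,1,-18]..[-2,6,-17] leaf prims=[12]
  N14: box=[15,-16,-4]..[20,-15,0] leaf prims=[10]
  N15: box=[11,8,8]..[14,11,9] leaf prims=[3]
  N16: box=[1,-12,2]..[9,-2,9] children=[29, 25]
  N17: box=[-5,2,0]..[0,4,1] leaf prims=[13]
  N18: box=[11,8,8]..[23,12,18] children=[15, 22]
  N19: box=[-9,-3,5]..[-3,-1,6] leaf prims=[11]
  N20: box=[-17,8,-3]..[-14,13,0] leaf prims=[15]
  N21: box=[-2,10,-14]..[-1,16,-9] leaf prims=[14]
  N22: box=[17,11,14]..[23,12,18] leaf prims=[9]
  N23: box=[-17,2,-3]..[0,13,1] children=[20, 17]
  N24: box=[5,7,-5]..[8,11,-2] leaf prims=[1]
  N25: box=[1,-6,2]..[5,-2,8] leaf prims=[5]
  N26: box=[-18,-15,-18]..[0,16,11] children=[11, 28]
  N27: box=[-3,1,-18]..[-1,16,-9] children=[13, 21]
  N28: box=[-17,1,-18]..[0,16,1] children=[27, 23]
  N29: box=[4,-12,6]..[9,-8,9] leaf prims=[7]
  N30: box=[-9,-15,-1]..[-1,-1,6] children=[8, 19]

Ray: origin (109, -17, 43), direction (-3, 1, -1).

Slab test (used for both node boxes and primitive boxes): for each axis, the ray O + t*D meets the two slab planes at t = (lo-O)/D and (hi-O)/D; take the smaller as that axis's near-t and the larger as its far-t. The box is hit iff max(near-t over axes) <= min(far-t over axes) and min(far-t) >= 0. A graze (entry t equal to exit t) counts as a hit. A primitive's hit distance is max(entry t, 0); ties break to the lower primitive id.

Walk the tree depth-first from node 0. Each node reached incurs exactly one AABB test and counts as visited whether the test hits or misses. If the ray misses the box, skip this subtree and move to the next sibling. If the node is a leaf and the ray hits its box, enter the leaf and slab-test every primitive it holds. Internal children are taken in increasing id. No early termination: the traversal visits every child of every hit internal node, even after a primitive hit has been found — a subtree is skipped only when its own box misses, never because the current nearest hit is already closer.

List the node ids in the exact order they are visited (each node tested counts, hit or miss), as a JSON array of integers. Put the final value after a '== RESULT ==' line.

Walk:
N0 x:[86/3,127/3] y:[1,33] z:[25,61] -> hit [86/3,33], descend [6, 26]
  N6 x:[86/3,36] y:[1,29] z:[25,59] -> hit [86/3,29], descend [3, 9]
    N3 x:[89/3,104/3] y:[1,28] z:[43,59] -> miss, prune
    N9 x:[86/3,36] y:[5,29] z:[25,41] -> hit [86/3,29], descend [16, 18]
      N16 x:[100/3,36] y:[5,15] z:[34,41] -> miss, prune
      N18 x:[86/3,98/3] y:[25,29] z:[25,35] -> hit [86/3,29], descend [15, 22]
        N15 x:[95/3,98/3] y:[25,28] z:[34,35] -> miss, prune
        N22 x:[86/3,92/3] y:[28,29] z:[25,29] -> hit [86/3,29] leaf, test {P9@t=86/3}
  N26 x:[109/3,127/3] y:[2,33] z:[32,61] -> miss, prune

9 AABB tests over nodes [0, 6, 3, 9, 16, 18, 15, 22, 26]; 1 leaf entered; closest P9.

== RESULT ==
[0, 6, 3, 9, 16, 18, 15, 22, 26]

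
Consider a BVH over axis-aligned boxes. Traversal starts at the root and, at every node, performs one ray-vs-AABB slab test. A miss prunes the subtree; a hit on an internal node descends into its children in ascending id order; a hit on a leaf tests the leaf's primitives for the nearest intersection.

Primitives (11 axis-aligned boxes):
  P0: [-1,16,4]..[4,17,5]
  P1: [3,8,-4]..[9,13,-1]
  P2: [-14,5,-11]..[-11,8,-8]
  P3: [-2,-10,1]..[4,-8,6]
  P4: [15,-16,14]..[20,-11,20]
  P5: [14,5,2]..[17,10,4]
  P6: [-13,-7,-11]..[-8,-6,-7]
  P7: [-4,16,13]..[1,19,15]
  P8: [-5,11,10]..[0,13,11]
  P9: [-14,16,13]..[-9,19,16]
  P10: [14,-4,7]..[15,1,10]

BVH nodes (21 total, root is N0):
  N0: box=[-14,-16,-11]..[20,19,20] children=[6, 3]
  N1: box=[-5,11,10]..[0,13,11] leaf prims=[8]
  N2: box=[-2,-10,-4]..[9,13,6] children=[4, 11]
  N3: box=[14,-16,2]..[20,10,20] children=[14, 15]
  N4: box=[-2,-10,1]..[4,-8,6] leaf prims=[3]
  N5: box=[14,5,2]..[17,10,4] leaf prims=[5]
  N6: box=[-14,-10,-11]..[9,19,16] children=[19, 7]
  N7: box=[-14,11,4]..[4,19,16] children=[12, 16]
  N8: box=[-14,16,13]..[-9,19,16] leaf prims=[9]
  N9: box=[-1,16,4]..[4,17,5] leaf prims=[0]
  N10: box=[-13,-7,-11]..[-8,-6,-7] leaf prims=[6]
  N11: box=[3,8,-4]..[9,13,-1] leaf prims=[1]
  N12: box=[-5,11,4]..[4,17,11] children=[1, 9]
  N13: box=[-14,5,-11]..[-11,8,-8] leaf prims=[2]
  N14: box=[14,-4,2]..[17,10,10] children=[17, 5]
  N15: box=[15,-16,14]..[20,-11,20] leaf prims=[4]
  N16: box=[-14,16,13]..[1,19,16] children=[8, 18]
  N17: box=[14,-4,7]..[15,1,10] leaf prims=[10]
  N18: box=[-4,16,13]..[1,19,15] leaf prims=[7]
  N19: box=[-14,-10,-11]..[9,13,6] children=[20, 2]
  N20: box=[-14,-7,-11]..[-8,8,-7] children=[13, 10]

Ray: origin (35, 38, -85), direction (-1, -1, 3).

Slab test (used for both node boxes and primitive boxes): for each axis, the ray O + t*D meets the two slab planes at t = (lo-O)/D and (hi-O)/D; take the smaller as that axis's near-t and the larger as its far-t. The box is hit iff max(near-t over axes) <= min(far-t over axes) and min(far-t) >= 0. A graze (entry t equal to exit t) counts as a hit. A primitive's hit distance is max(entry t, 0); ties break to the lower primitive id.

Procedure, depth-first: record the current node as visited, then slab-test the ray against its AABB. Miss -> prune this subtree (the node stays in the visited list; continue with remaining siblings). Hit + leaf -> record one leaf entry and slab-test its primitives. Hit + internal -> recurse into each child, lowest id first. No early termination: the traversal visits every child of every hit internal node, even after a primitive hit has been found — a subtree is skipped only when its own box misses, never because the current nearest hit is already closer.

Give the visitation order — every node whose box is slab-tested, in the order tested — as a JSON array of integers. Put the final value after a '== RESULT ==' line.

Walk:
N0 x:[15,49] y:[19,54] z:[74/3,35] -> hit [74/3,35], descend [3, 6]
  N3 x:[15,21] y:[28,54] z:[29,35] -> miss, prune
  N6 x:[26,49] y:[19,48] z:[74/3,101/3] -> hit [26,101/3], descend [7, 19]
    N7 x:[31,49] y:[19,27] z:[89/3,101/3] -> miss, prune
    N19 x:[26,49] y:[25,48] z:[74/3,91/3] -> hit [26,91/3], descend [2, 20]
      N2 x:[26,37] y:[25,48] z:[27,91/3] -> hit [27,91/3], descend [4, 11]
        N4 x:[31,37] y:[46,48] z:[86/3,91/3] -> miss, prune
        N11 x:[26,32] y:[25,30] z:[27,28] -> hit [27,28] leaf, test {P1@t=27}
      N20 x:[43,49] y:[30,45] z:[74/3,26] -> miss, prune

9 AABB tests over nodes [0, 3, 6, 7, 19, 2, 4, 11, 20]; 1 leaf entered; closest P1.

== RESULT ==
[0, 3, 6, 7, 19, 2, 4, 11, 20]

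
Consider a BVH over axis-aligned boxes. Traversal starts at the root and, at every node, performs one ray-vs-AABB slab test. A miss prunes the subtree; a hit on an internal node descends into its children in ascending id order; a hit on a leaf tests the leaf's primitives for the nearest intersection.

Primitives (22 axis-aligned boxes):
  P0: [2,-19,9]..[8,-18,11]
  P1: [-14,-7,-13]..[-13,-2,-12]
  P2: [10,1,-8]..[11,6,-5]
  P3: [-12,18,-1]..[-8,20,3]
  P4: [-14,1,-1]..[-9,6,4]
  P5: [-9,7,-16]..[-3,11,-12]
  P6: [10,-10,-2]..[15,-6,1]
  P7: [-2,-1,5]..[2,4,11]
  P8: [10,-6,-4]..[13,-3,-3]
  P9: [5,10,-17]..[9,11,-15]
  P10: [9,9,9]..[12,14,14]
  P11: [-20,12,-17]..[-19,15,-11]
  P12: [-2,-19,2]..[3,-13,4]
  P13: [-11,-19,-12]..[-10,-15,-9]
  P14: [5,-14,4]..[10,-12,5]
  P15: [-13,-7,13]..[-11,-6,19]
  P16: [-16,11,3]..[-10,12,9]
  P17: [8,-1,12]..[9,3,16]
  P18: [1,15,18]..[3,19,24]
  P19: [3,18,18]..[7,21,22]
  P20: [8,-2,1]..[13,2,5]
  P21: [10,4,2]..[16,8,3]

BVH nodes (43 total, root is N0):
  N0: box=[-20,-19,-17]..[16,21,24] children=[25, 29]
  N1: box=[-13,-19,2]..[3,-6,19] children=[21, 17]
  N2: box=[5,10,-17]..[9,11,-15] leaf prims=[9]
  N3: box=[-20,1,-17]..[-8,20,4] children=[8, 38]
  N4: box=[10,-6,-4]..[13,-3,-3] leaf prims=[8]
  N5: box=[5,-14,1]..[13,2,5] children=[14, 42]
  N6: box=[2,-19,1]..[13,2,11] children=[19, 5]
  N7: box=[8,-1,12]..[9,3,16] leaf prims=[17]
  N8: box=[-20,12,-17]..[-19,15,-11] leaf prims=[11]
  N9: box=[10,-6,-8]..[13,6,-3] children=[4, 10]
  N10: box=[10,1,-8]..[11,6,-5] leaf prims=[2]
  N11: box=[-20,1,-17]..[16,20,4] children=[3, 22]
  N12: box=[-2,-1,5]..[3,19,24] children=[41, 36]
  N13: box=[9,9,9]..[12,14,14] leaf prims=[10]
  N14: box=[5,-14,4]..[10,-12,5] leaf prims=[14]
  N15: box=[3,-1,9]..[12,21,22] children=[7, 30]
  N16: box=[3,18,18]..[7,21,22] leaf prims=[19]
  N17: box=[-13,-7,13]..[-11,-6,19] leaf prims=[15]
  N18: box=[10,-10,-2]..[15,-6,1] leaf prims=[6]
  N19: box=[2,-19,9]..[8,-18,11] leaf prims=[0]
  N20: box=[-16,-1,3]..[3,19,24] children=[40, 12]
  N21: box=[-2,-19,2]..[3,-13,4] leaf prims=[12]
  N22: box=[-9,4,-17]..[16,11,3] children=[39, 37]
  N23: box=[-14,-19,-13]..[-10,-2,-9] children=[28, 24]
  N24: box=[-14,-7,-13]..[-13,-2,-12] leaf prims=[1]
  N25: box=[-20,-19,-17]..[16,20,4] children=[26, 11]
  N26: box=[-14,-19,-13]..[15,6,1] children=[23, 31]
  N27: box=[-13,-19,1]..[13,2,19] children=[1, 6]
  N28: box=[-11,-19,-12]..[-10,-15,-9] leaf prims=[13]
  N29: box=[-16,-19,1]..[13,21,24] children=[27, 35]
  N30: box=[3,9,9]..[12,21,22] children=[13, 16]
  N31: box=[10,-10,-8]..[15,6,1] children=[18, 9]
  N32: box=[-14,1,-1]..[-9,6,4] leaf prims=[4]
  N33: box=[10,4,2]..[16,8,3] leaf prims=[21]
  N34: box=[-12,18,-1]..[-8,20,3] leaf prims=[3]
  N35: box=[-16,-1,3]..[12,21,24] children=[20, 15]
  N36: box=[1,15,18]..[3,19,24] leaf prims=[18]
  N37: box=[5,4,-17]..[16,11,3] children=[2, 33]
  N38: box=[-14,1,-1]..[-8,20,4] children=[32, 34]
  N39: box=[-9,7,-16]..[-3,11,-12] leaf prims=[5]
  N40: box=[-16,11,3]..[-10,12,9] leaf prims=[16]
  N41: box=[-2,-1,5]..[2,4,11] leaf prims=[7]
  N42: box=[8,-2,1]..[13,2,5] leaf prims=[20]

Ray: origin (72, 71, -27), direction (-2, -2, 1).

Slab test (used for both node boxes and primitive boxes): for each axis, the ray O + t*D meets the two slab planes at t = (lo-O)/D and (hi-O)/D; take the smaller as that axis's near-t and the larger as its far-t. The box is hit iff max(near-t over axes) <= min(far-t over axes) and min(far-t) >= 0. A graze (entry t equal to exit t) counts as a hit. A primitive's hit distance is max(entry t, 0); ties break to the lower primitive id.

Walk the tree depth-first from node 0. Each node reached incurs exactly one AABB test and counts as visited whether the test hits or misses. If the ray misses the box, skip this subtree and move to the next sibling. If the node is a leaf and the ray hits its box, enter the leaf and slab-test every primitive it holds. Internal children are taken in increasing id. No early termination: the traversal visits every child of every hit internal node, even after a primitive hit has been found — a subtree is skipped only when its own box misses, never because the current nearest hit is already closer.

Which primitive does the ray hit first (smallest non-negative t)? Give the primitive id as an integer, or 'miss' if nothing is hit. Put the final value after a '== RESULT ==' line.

Walk:
N0 x:[28,46] y:[25,45] z:[10,51] -> hit [28,45], descend [25, 29]
  N25 x:[28,46] y:[51/2,45] z:[10,31] -> hit [28,31], descend [11, 26]
    N11 x:[28,46] y:[51/2,35] z:[10,31] -> hit [28,31], descend [3, 22]
      N3 x:[40,46] y:[51/2,35] z:[10,31] -> miss, prune
      N22 x:[28,81/2] y:[30,67/2] z:[10,30] -> hit [30,30], descend [37, 39]
        N37 x:[28,67/2] y:[30,67/2] z:[10,30] -> hit [30,30], descend [2, 33]
          N2 x:[63/2,67/2] y:[30,61/2] z:[10,12] -> miss, prune
          N33 x:[28,31] y:[63/2,67/2] z:[29,30] -> miss, prune
        N39 x:[75/2,81/2] y:[30,32] z:[11,15] -> miss, prune
    N26 x:[57/2,43] y:[65/2,45] z:[14,28] -> miss, prune
  N29 x:[59/2,44] y:[25,45] z:[28,51] -> hit [59/2,44], descend [27, 35]
    N27 x:[59/2,85/2] y:[69/2,45] z:[28,46] -> hit [69/2,85/2], descend [1, 6]
      N1 x:[69/2,85/2] y:[77/2,45] z:[29,46] -> hit [77/2,85/2], descend [17, 21]
        N17 x:[83/2,85/2] y:[77/2,39] z:[40,46] -> miss, prune
        N21 x:[69/2,37] y:[42,45] z:[29,31] -> miss, prune
      N6 x:[59/2,35] y:[69/2,45] z:[28,38] -> hit [69/2,35], descend [5, 19]
        N5 x:[59/2,67/2] y:[69/2,85/2] z:[28,32] -> miss, prune
        N19 x:[32,35] y:[89/2,45] z:[36,38] -> miss, prune
    N35 x:[30,44] y:[25,36] z:[30,51] -> hit [30,36], descend [15, 20]
      N15 x:[30,69/2] y:[25,36] z:[36,49] -> miss, prune
      N20 x:[69/2,44] y:[26,36] z:[30,51] -> hit [69/2,36], descend [12, 40]
        N12 x:[69/2,37] y:[26,36] z:[32,51] -> hit [69/2,36], descend [36, 41]
          N36 x:[69/2,71/2] y:[26,28] z:[45,51] -> miss, prune
          N41 x:[35,37] y:[67/2,36] z:[32,38] -> hit [35,36] leaf, test {P7@t=35}
        N40 x:[41,44] y:[59/2,30] z:[30,36] -> miss, prune

order=[0, 25, 11, 3, 22, 37, 2, 33, 39, 26, 29, 27, 1, 17, 21, 6, 5, 19, 35, 15, 20, 12, 36, 41, 40]  |boxes|=25  |leaves|=1  hit=P7

== RESULT ==
7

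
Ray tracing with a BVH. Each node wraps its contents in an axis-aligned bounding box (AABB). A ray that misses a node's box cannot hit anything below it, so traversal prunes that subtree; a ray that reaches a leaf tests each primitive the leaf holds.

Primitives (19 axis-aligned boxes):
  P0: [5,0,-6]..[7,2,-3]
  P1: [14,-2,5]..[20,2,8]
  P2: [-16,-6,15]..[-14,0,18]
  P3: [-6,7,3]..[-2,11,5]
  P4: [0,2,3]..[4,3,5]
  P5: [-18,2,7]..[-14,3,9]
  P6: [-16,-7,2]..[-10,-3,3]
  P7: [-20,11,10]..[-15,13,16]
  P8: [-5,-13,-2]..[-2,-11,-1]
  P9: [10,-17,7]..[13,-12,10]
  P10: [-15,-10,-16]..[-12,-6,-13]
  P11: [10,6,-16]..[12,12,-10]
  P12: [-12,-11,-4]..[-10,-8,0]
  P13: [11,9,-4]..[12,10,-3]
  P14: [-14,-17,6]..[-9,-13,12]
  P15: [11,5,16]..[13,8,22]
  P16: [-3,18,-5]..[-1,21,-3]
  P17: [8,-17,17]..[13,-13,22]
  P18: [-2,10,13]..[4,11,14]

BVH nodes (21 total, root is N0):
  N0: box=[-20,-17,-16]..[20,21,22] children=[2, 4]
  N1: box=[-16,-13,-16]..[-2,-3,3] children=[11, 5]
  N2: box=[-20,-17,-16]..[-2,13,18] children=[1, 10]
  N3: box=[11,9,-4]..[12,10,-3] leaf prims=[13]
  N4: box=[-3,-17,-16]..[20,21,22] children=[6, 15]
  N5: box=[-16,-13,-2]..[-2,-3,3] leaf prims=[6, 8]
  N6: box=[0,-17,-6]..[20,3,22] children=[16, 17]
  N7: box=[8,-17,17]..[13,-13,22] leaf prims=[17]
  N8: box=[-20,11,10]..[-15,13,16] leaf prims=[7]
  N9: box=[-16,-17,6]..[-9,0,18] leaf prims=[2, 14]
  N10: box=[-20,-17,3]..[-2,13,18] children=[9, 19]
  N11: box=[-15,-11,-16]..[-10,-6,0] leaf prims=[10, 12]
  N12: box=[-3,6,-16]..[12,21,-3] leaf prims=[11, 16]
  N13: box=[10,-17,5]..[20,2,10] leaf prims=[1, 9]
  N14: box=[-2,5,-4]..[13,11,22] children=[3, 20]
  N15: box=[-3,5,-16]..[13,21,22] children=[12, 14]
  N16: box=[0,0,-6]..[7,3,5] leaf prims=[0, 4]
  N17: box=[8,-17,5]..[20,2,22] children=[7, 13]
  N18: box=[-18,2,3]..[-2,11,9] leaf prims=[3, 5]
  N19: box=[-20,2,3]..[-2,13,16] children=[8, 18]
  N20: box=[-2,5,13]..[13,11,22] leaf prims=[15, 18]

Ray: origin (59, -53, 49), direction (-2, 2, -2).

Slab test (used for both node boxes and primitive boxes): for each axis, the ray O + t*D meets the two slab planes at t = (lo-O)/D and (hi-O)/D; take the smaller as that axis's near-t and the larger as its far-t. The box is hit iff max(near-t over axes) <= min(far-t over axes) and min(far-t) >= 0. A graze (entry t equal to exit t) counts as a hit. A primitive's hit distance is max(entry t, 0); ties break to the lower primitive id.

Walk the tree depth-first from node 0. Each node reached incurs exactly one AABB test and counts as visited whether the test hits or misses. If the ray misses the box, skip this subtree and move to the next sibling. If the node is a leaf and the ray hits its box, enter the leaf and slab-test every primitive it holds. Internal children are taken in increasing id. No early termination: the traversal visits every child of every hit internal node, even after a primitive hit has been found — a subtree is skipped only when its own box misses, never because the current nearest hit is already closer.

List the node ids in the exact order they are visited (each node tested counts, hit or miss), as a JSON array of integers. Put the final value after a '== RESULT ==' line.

Walk:
N0 x:[39/2,79/2] y:[18,37] z:[27/2,65/2] -> hit [39/2,65/2], descend [2, 4]
  N2 x:[61/2,79/2] y:[18,33] z:[31/2,65/2] -> hit [61/2,65/2], descend [1, 10]
    N1 x:[61/2,75/2] y:[20,25] z:[23,65/2] -> miss, prune
    N10 x:[61/2,79/2] y:[18,33] z:[31/2,23] -> miss, prune
  N4 x:[39/2,31] y:[18,37] z:[27/2,65/2] -> hit [39/2,31], descend [6, 15]
    N6 x:[39/2,59/2] y:[18,28] z:[27/2,55/2] -> hit [39/2,55/2], descend [16, 17]
      N16 x:[26,59/2] y:[53/2,28] z:[22,55/2] -> hit [53/2,55/2] leaf, test {P0@t=53/2, P4(miss)}
      N17 x:[39/2,51/2] y:[18,55/2] z:[27/2,22] -> hit [39/2,22], descend [7, 13]
        N7 x:[23,51/2] y:[18,20] z:[27/2,16] -> miss, prune
        N13 x:[39/2,49/2] y:[18,55/2] z:[39/2,22] -> hit [39/2,22] leaf, test {P1(miss), P9(miss)}
    N15 x:[23,31] y:[29,37] z:[27/2,65/2] -> hit [29,31], descend [12, 14]
      N12 x:[47/2,31] y:[59/2,37] z:[26,65/2] -> hit [59/2,31] leaf, test {P11(miss), P16(miss)}
      N14 x:[23,61/2] y:[29,32] z:[27/2,53/2] -> miss, prune

Summary -> nodes [0, 2, 1, 10, 4, 6, 16, 17, 7, 13, 15, 12, 14]; box-tests=13; leaf-entries=3; first=P0

== RESULT ==
[0, 2, 1, 10, 4, 6, 16, 17, 7, 13, 15, 12, 14]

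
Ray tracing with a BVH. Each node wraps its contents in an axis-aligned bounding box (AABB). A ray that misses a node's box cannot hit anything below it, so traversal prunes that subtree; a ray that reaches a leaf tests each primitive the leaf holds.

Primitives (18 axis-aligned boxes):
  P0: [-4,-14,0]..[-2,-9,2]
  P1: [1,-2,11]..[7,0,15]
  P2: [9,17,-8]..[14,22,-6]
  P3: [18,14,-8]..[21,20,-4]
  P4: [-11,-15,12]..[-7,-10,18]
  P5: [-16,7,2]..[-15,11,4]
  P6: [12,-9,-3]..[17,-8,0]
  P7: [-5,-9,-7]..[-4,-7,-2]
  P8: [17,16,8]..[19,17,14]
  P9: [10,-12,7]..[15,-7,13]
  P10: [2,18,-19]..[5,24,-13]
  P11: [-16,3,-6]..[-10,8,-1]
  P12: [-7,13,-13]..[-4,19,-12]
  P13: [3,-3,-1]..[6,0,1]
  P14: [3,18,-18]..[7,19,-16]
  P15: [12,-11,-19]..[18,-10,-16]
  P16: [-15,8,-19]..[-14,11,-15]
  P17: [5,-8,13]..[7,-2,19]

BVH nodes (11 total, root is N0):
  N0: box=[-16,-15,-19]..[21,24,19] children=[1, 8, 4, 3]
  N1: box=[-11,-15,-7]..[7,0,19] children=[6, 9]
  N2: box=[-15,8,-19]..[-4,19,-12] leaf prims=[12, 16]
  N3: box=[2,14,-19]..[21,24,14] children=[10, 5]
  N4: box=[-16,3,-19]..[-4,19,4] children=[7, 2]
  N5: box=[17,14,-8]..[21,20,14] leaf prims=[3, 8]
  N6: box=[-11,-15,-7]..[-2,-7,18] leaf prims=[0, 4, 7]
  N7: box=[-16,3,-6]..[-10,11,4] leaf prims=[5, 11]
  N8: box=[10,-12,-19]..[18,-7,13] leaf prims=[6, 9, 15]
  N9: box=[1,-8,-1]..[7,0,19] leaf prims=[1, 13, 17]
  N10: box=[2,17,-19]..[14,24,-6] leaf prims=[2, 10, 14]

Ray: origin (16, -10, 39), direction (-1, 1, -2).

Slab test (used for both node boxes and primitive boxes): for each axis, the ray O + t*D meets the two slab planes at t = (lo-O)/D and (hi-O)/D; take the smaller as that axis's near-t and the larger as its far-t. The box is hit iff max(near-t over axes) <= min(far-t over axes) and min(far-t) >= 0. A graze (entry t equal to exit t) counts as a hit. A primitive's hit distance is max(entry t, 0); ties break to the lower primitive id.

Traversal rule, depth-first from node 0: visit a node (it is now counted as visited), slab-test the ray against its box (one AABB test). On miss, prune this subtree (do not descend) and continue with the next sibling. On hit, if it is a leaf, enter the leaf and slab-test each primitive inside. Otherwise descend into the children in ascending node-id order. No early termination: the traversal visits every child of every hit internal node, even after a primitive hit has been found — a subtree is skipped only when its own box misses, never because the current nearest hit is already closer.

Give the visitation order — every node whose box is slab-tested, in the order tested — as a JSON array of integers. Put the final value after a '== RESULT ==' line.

Traverse from the root:
N0 x:[-5,32] y:[-5,34] z:[10,29] -> hit [10,29], descend [1, 3, 4, 8]
  N1 x:[9,27] y:[-5,10] z:[10,23] -> hit [10,10], descend [6, 9]
    N6 x:[18,27] y:[-5,3] z:[21/2,23] -> miss, prune
    N9 x:[9,15] y:[2,10] z:[10,20] -> hit [10,10] leaf, test {P1(miss), P13(miss), P17(miss)}
  N3 x:[-5,14] y:[24,34] z:[25/2,29] -> miss, prune
  N4 x:[20,32] y:[13,29] z:[35/2,29] -> hit [20,29], descend [2, 7]
    N2 x:[20,31] y:[18,29] z:[51/2,29] -> hit [51/2,29] leaf, test {P12(miss), P16(miss)}
    N7 x:[26,32] y:[13,21] z:[35/2,45/2] -> miss, prune
  N8 x:[-2,6] y:[-2,3] z:[13,29] -> miss, prune

order=[0, 1, 6, 9, 3, 4, 2, 7, 8]  |boxes|=9  |leaves|=2  hit=miss

== RESULT ==
[0, 1, 6, 9, 3, 4, 2, 7, 8]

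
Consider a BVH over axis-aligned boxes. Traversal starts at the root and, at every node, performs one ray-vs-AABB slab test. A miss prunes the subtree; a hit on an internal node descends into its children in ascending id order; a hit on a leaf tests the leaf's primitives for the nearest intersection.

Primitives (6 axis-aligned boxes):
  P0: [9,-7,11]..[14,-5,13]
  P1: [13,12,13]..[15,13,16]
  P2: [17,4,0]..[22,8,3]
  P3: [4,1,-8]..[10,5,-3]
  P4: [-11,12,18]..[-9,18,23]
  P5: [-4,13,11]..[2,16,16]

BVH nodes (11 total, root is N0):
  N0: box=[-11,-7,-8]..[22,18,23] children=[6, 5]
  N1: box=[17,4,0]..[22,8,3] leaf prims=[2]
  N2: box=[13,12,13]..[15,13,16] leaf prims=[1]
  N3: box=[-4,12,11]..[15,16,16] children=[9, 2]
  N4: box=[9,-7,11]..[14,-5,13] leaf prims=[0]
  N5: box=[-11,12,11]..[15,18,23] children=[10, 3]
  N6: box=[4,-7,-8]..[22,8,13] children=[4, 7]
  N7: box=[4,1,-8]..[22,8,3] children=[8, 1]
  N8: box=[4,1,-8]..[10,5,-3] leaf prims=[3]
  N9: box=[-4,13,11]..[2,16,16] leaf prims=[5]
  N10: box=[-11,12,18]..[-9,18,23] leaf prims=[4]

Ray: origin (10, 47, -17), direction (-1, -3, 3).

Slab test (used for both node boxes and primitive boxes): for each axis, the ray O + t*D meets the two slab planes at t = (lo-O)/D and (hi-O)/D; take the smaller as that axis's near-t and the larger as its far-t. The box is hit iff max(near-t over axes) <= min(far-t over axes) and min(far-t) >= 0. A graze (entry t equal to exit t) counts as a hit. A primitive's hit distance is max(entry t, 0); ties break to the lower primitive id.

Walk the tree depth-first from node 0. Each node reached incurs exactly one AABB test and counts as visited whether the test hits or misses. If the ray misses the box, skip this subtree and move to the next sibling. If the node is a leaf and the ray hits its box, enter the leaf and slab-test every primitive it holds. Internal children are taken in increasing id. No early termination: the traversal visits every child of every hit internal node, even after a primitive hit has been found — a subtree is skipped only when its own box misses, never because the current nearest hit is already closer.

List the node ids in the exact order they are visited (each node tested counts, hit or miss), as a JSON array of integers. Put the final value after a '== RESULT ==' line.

Trace the traversal:
N0 x:[-12,21] y:[29/3,18] z:[3,40/3] -> hit [29/3,40/3], descend [5, 6]
  N5 x:[-5,21] y:[29/3,35/3] z:[28/3,40/3] -> hit [29/3,35/3], descend [3, 10]
    N3 x:[-5,14] y:[31/3,35/3] z:[28/3,11] -> hit [31/3,11], descend [2, 9]
      N2 x:[-5,-3] y:[34/3,35/3] z:[10,11] -> miss, prune
      N9 x:[8,14] y:[31/3,34/3] z:[28/3,11] -> hit [31/3,11] leaf, test {P5@t=31/3}
    N10 x:[19,21] y:[29/3,35/3] z:[35/3,40/3] -> miss, prune
  N6 x:[-12,6] y:[13,18] z:[3,10] -> miss, prune

Summary -> nodes [0, 5, 3, 2, 9, 10, 6]; box-tests=7; leaf-entries=1; first=P5

== RESULT ==
[0, 5, 3, 2, 9, 10, 6]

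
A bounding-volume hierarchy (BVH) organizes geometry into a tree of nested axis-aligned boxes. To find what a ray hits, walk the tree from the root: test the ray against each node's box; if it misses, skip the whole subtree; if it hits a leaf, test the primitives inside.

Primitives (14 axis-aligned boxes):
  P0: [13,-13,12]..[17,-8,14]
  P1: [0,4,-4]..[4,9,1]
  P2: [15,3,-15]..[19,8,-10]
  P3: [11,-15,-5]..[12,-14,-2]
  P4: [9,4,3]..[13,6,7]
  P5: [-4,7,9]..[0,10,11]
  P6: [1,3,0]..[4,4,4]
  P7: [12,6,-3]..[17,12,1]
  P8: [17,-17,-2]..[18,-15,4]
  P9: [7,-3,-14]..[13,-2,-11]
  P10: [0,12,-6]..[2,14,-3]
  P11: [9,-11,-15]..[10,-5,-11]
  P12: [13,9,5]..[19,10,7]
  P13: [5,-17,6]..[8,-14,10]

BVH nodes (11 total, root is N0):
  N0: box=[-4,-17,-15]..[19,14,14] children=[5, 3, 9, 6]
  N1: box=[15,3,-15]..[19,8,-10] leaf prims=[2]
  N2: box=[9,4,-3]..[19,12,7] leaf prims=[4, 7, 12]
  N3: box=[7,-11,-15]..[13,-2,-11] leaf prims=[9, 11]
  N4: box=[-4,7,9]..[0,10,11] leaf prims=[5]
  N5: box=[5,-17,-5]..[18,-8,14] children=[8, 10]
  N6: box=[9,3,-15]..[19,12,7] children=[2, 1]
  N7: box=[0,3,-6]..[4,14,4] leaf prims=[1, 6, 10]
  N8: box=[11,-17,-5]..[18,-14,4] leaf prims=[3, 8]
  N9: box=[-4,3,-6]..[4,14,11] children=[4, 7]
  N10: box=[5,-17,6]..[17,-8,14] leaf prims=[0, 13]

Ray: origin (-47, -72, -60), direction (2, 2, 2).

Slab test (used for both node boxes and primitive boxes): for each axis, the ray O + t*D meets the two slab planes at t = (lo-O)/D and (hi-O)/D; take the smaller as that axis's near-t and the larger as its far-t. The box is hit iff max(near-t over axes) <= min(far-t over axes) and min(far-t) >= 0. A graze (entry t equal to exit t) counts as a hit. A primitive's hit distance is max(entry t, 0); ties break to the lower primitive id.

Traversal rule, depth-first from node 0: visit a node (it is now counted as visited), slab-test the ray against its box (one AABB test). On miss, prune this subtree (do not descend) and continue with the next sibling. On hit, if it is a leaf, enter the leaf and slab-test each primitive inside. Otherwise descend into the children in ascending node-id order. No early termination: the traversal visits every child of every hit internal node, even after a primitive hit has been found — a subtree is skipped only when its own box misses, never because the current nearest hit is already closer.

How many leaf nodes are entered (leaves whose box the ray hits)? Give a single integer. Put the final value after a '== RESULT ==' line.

Walk:
N0 x:[43/2,33] y:[55/2,43] z:[45/2,37] -> hit [55/2,33], descend [3, 5, 6, 9]
  N3 x:[27,30] y:[61/2,35] z:[45/2,49/2] -> miss, prune
  N5 x:[26,65/2] y:[55/2,32] z:[55/2,37] -> hit [55/2,32], descend [8, 10]
    N8 x:[29,65/2] y:[55/2,29] z:[55/2,32] -> hit [29,29] leaf, test {P3@t=29, P8(miss)}
    N10 x:[26,32] y:[55/2,32] z:[33,37] -> miss, prune
  N6 x:[28,33] y:[75/2,42] z:[45/2,67/2] -> miss, prune
  N9 x:[43/2,51/2] y:[75/2,43] z:[27,71/2] -> miss, prune

order=[0, 3, 5, 8, 10, 6, 9]  |boxes|=7  |leaves|=1  hit=P3

== RESULT ==
1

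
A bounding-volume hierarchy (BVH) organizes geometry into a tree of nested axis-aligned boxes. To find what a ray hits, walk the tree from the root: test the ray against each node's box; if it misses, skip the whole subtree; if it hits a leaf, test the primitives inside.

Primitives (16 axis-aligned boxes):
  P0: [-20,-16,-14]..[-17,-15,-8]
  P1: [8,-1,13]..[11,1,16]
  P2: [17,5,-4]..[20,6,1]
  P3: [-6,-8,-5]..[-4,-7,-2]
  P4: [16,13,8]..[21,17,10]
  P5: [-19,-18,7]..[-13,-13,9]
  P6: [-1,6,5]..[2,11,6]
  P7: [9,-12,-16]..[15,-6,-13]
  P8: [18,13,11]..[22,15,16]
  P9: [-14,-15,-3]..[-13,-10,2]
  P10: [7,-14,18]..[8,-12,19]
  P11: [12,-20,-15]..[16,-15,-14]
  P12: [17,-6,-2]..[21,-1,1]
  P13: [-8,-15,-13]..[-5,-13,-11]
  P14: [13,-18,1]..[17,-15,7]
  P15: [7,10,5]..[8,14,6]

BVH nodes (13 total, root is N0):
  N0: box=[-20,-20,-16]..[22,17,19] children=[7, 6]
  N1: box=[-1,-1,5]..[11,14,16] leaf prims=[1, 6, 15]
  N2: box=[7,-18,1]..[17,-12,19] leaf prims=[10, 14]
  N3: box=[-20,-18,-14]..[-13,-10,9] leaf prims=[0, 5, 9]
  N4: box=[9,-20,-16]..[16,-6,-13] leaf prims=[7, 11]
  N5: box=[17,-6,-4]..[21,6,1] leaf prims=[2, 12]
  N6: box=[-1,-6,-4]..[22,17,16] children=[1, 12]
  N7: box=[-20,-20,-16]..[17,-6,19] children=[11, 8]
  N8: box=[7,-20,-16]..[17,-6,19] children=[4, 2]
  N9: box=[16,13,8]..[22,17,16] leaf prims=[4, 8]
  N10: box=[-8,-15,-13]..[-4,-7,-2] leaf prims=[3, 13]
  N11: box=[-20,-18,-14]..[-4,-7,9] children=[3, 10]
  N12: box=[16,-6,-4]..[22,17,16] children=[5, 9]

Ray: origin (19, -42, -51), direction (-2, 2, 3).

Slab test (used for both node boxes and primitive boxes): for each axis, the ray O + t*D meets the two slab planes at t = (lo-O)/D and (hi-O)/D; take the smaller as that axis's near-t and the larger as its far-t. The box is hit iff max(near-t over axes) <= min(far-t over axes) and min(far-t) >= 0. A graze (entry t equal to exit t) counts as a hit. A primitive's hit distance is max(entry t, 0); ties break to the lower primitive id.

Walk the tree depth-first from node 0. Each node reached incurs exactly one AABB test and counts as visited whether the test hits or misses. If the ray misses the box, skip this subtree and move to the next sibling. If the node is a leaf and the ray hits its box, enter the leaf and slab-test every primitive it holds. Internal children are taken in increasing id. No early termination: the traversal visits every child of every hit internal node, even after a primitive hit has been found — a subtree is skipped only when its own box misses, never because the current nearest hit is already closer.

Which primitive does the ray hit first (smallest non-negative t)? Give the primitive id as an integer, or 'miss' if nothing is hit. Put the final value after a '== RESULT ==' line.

Trace the traversal:
N0 x:[-3/2,39/2] y:[11,59/2] z:[35/3,70/3] -> hit [35/3,39/2], descend [6, 7]
  N6 x:[-3/2,10] y:[18,59/2] z:[47/3,67/3] -> miss, prune
  N7 x:[1,39/2] y:[11,18] z:[35/3,70/3] -> hit [35/3,18], descend [8, 11]
    N8 x:[1,6] y:[11,18] z:[35/3,70/3] -> miss, prune
    N11 x:[23/2,39/2] y:[12,35/2] z:[37/3,20] -> hit [37/3,35/2], descend [3, 10]
      N3 x:[16,39/2] y:[12,16] z:[37/3,20] -> hit [16,16] leaf, test {P0(miss), P5(miss), P9@t=16}
      N10 x:[23/2,27/2] y:[27/2,35/2] z:[38/3,49/3] -> hit [27/2,27/2] leaf, test {P3(miss), P13(miss)}

Visited [0, 6, 7, 8, 11, 3, 10]. Tests: 7 box, 2 leaf. Nearest: P9.

== RESULT ==
9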